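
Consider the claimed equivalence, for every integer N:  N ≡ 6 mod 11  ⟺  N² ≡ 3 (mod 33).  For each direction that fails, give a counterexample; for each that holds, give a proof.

[⇒] This fails: take N = 17. Then 17 ≡ 6 (mod 11), but 17² = 289 ≡ 25 (mod 33), not 3.

[⇐] This fails: take N = 27. Then 27² = 729 ≡ 3 (mod 33), yet 27 ≡ 5 (mod 11), not 6.

(⇒) fails and (⇐) fails.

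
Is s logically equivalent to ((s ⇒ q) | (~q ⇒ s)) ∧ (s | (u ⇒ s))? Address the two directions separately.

(→) Assume the antecedent. If u is true, the antecedent forces (u = T, s = T, q = F) or (u = T, s = T, q = T), and the consequent holds there. If u is false, the consequent reduces to true regardless of the other variables. Either way the consequent holds.

(←) This fails. Under u = F, s = F, q = F, the left side is false but the right side is true.

Not equivalent: only (⇒) holds.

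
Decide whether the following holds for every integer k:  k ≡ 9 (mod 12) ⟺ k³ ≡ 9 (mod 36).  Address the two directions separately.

(⟹) Suppose k ≡ 9 (mod 12). Working modulo 36, k ∈ {9, 21, 33}; for each such r, r³ ≡ 9 (mod 36).

(⟸) Conversely, the residues r modulo 36 with r³ ≡ 9 (mod 36) are exactly {9, 21, 33}, and each is ≡ 9 (mod 12).

Equivalent; both directions hold.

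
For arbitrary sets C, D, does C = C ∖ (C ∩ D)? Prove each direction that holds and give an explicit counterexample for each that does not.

Reverse inclusion. Let x ∈ C ∖ (C ∩ D). Then x ∈ C and x ∉ D, from which x ∈ C.

Forward inclusion. This inclusion fails. Take C = {1}, D = {1}; then 1 ∈ C but 1 ∉ C ∖ (C ∩ D).

(⊆) fails; (⊇) holds.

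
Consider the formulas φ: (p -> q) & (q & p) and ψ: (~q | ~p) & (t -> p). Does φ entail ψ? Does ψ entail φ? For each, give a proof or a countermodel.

Both directions fail.

Forward direction. This fails. Under p = T, q = T, t = F, the left side is true but the right side is false.

Converse. This fails. Under p = F, q = F, t = F, the left side is false but the right side is true.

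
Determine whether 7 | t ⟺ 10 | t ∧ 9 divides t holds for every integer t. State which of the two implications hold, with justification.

(⟹) This fails: take t = 7. Certainly 7 ∣ 7, but 10 ∤ 7.

(⟸) This fails: take t = 90. Both 10 ∣ 90 and 9 ∣ 90, yet 90 is not a multiple of 7 (since 90 = 12·7 + 6), so 7 ∤ 90.

(⇒) fails and (⇐) fails.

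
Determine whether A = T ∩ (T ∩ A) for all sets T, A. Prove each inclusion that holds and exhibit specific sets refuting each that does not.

Forward inclusion. This inclusion fails. Take T = ∅, A = {1}; then 1 ∈ A but 1 ∉ T ∩ (T ∩ A).

Reverse inclusion. Let x ∈ T ∩ (T ∩ A). Then x ∈ T ∩ A, from which x ∈ A.

The sets are not equal: only the reverse inclusion holds.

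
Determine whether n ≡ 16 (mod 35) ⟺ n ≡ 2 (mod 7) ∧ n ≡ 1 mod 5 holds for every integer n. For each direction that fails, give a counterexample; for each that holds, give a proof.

Forward direction. Suppose n ≡ 16 (mod 35); write n = 35j + 16. Since 7 ∣ 35, reducing mod 7 gives n ≡ 16 ≡ 2 (mod 7); since 5 ∣ 35, reducing mod 5 gives n ≡ 16 ≡ 1 (mod 5).

Converse. If n ≡ 2 (mod 7) and n ≡ 1 (mod 5), then by the Chinese remainder theorem n ≡ 16 (mod 35). This is exactly n ≡ 16 (mod 35).

The biconditional holds.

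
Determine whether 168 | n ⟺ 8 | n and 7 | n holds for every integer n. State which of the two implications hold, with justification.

Only the forward direction holds.

Forward direction. If 168 ∣ n, write n = 168q. Since 168 = 21·8, n = 8·(21q), so 8 ∣ n; and since 168 = 24·7, n = 7·(24q), so 7 ∣ n.

Converse. This fails: take n = 56. Both 8 ∣ 56 and 7 ∣ 56, yet 56 is not a multiple of 168 (since 56 = 0·168 + 56), so 168 ∤ 56.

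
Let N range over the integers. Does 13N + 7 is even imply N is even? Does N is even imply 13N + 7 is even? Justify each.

(→) This fails: N = 5 gives 13N + 7 = 72, which is even, but 5 is odd, not even.

(←) This also fails: N = 4 is even, but 13N + 7 = 59 is odd, not even.

Both directions fail.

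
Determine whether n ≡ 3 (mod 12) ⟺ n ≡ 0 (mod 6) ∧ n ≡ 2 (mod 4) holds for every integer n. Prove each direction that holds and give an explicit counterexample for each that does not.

[⇒] This fails: n = 3 gives 3 ≡ 3 (mod 12) but 3 ≡ 3 (mod 6), so the conjunction on the right does not hold.

[⇐] This fails: n = 6 satisfies both congruences on the right (6 ≡ 0 mod 6 and 6 ≡ 2 mod 4) yet 6 ≡ 6 (mod 12), not 3.

Neither implication holds.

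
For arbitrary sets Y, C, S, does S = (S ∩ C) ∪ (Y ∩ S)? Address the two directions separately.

(⊆) fails; (⊇) holds.

Forward inclusion. This inclusion fails. Take Y = ∅, C = ∅, S = {1}; then 1 ∈ S but 1 ∉ (S ∩ C) ∪ (Y ∩ S).

Reverse inclusion. Let x ∈ (S ∩ C) ∪ (Y ∩ S). Then either x ∈ Y ∩ S and x ∉ C; or x ∈ C ∩ S and x ∉ Y; or x ∈ Y ∩ C ∩ S. In each case x ∈ S, so (S ∩ C) ∪ (Y ∩ S) ⊆ S.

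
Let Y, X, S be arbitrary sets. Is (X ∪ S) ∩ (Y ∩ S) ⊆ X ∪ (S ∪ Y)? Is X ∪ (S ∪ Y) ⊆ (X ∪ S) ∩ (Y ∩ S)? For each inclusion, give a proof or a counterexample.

(⊆) holds; (⊇) fails.

(⊇) This inclusion fails. Take Y = {1}, X = ∅, S = ∅; then 1 ∈ X ∪ (S ∪ Y) but 1 ∉ (X ∪ S) ∩ (Y ∩ S).

(⊆) Let x ∈ (X ∪ S) ∩ (Y ∩ S). Then either x ∈ Y ∩ S and x ∉ X; or x ∈ Y ∩ X ∩ S. In each case x ∈ X ∪ (S ∪ Y), so (X ∪ S) ∩ (Y ∩ S) ⊆ X ∪ (S ∪ Y).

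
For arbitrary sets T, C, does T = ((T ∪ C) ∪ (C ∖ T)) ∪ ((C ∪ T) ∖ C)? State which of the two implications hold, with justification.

(⟸) This inclusion fails. Take T = ∅, C = {1}; then 1 ∈ ((T ∪ C) ∪ (C ∖ T)) ∪ ((C ∪ T) ∖ C) but 1 ∉ T.

(⟹) Let x ∈ T. Then either x ∈ T and x ∉ C; or x ∈ T ∩ C. In each case x ∈ ((T ∪ C) ∪ (C ∖ T)) ∪ ((C ∪ T) ∖ C), so T ⊆ ((T ∪ C) ∪ (C ∖ T)) ∪ ((C ∪ T) ∖ C).

The sets are not equal: only the forward inclusion holds.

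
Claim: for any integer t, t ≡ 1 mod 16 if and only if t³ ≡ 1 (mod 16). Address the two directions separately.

Both directions hold.

Forward direction. Suppose t ≡ 1 mod 16. Write t = 16j + 1. Then (16j + 1)³ = 4096j³ + 768j² + 48j + 1 = 16(256j³ + 48j² + 3j) + 1, so t³ ≡ 1 (mod 16).

Converse. Suppose t³ ≡ 1 (mod 16). The only residue r in {0, …, 15} with r³ ≡ 1 (mod 16) is r = 1, so t ≡ 1 (mod 16).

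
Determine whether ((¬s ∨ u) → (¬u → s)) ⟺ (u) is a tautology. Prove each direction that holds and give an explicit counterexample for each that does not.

(⟹) This fails. Under u = F, s = T, the left side is true but the right side is false.

(⟸) Assume the antecedent. If u is true, (¬s ∨ u) → (¬u → s) reduces to true regardless of the other variables. If u is false, the antecedent cannot hold. Either way (¬s ∨ u) → (¬u → s) holds.

(⇒) fails; (⇐) holds.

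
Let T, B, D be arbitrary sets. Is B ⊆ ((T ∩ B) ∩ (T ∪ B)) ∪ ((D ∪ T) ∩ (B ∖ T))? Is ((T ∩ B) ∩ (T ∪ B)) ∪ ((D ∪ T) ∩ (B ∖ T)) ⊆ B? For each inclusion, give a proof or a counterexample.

Only the reverse inclusion holds.

Reverse inclusion. Let x ∈ ((T ∩ B) ∩ (T ∪ B)) ∪ ((D ∪ T) ∩ (B ∖ T)). Then either x ∈ T ∩ B and x ∉ D; or x ∈ B ∩ D and x ∉ T; or x ∈ T ∩ B ∩ D. In each case x ∈ B, so ((T ∩ B) ∩ (T ∪ B)) ∪ ((D ∪ T) ∩ (B ∖ T)) ⊆ B.

Forward inclusion. This inclusion fails. Take T = ∅, B = {1}, D = ∅; then 1 ∈ B but 1 ∉ ((T ∩ B) ∩ (T ∪ B)) ∪ ((D ∪ T) ∩ (B ∖ T)).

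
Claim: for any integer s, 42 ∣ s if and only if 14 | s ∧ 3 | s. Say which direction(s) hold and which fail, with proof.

[⇒] If 42 ∣ s, write s = 42q. Since 42 = 3·14, s = 14·(3q), so 14 ∣ s; and since 42 = 14·3, s = 3·(14q), so 3 ∣ s.

[⇐] Suppose 14 ∣ s and 3 ∣ s. Any common multiple of 14 and 3 is a multiple of their lcm; here gcd(14, 3) = 1, so lcm(14, 3) = 14·3 = 42, so 42 ∣ s.

Equivalent; both directions hold.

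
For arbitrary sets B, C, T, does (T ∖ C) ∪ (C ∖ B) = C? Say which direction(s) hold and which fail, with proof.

(⊆) This inclusion fails. Take B = ∅, C = ∅, T = {1}; then 1 ∈ (T ∖ C) ∪ (C ∖ B) but 1 ∉ C.

(⊇) This inclusion fails. Take B = {1}, C = {1}, T = ∅; then 1 ∈ C but 1 ∉ (T ∖ C) ∪ (C ∖ B).

(⊆) fails and (⊇) fails.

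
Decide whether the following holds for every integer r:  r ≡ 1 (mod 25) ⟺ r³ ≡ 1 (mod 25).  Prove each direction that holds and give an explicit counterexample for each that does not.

[⇒] Suppose r ≡ 1 (mod 25). Write r = 25j + 1. Then (25j + 1)³ = 15625j³ + 1875j² + 75j + 1 = 25(625j³ + 75j² + 3j) + 1, so r³ ≡ 1 (mod 25).

[⇐] Conversely, suppose r³ ≡ 1 (mod 25). The only residue r in {0, …, 24} with r³ ≡ 1 (mod 25) is r = 1, so r ≡ 1 (mod 25).

Both directions hold.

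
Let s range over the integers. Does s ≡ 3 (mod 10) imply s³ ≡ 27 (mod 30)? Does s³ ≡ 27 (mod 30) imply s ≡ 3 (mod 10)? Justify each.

The forward direction fails; the converse holds.

Forward direction. This fails: take s = 13. Then 13 ≡ 3 (mod 10), but 13³ = 2197 ≡ 7 (mod 30), not 27.

Converse. The residues r modulo 30 with r³ ≡ 27 (mod 30) are exactly {3}, and each is ≡ 3 (mod 10).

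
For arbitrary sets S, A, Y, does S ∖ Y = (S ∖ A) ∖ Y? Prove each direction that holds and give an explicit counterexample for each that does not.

(⊆) This inclusion fails. Take S = {1}, A = {1}, Y = ∅; then 1 ∈ S ∖ Y but 1 ∉ (S ∖ A) ∖ Y.

(⊇) Let x ∈ (S ∖ A) ∖ Y. Then x ∈ S and x ∉ A, Y, from which x ∈ S ∖ Y.

(⊆) fails; (⊇) holds.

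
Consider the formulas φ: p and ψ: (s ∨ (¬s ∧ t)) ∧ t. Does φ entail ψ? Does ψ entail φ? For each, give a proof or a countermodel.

Both directions fail.

(→) This fails. Under s = F, t = F, p = T, the left side is true but the right side is false.

(←) This fails. Under s = F, t = T, p = F, the left side is false but the right side is true.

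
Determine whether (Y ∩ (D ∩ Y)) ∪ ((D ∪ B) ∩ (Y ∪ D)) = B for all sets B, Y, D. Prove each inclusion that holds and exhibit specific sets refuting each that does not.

Forward inclusion. This inclusion fails. Take B = ∅, Y = ∅, D = {1}; then 1 ∈ (Y ∩ (D ∩ Y)) ∪ ((D ∪ B) ∩ (Y ∪ D)) but 1 ∉ B.

Reverse inclusion. This inclusion fails. Take B = {1}, Y = ∅, D = ∅; then 1 ∈ B but 1 ∉ (Y ∩ (D ∩ Y)) ∪ ((D ∪ B) ∩ (Y ∪ D)).

(⊆) fails and (⊇) fails.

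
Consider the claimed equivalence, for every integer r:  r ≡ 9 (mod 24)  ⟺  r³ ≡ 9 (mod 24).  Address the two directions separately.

Both directions hold.

(⟸) Suppose r³ ≡ 9 (mod 24). The only residue r in {0, …, 23} with r³ ≡ 9 (mod 24) is r = 9, so r ≡ 9 (mod 24).

(⟹) Suppose r ≡ 9 (mod 24). Write r = 24j + 9. Then (24j + 9)³ = 13824j³ + 15552j² + 5832j + 729 = 24(576j³ + 648j² + 243j + 30) + 9, so r³ ≡ 9 (mod 24).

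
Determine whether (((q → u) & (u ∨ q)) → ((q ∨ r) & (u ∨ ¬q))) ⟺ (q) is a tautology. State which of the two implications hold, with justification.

Not equivalent: only (⇐) holds.

Forward direction. This fails. Under r = F, u = F, q = F, the left side is true but the right side is false.

Converse. Assume the antecedent. If r is true, the consequent reduces to true regardless of the other variables. If r is false, the antecedent forces (r = F, u = F, q = T) or (r = F, u = T, q = T), and the consequent holds there. Either way the consequent holds.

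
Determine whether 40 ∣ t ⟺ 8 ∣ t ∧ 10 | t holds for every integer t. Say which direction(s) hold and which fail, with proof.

(⟹) If 40 ∣ t, write t = 40q. Since 40 = 5·8, t = 8·(5q), so 8 ∣ t; and since 40 = 4·10, t = 10·(4q), so 10 ∣ t.

(⟸) Suppose 8 ∣ t and 10 ∣ t. Any common multiple of 8 and 10 is a multiple of their lcm; here lcm(8, 10) = 8·10/gcd(8, 10) = 80/2 = 40, so 40 ∣ t.

Both directions hold; the statement is true.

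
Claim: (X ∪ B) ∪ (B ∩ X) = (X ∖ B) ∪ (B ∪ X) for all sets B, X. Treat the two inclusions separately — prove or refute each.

The two sets are equal.

Forward inclusion. Let x ∈ (X ∪ B) ∪ (B ∩ X). Then either x ∈ B and x ∉ X; or x ∈ X and x ∉ B; or x ∈ B ∩ X. In each case x ∈ (X ∖ B) ∪ (B ∪ X), so (X ∪ B) ∪ (B ∩ X) ⊆ (X ∖ B) ∪ (B ∪ X).

Reverse inclusion. Let x ∈ (X ∖ B) ∪ (B ∪ X). Then either x ∈ B and x ∉ X; or x ∈ X and x ∉ B; or x ∈ B ∩ X. In each case x ∈ (X ∪ B) ∪ (B ∩ X), so (X ∖ B) ∪ (B ∪ X) ⊆ (X ∪ B) ∪ (B ∩ X).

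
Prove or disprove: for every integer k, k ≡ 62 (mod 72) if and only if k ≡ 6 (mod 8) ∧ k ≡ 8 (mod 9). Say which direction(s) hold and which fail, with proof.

The biconditional holds.

(→) Suppose k ≡ 62 (mod 72); write k = 72j + 62. Since 8 ∣ 72, reducing mod 8 gives k ≡ 62 ≡ 6 (mod 8); since 9 ∣ 72, reducing mod 9 gives k ≡ 62 ≡ 8 (mod 9).

(←) Conversely, if k ≡ 6 (mod 8) and k ≡ 8 (mod 9), then by the Chinese remainder theorem k ≡ 62 (mod 72). This is exactly k ≡ 62 (mod 72).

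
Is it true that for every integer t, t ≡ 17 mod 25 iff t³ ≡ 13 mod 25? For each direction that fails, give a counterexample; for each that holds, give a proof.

(←) Suppose t³ ≡ 13 (mod 25). The only residue r in {0, …, 24} with r³ ≡ 13 (mod 25) is r = 17, so t ≡ 17 (mod 25).

(→) Suppose t ≡ 17 mod 25. Write t = 25j + 17. Then (25j + 17)³ = 15625j³ + 31875j² + 21675j + 4913 = 25(625j³ + 1275j² + 867j + 196) + 13, so t³ ≡ 13 (mod 25).

Equivalent; both directions hold.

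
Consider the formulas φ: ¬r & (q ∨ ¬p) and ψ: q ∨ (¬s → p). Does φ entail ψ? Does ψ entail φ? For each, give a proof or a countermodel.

Neither implication holds.

Forward direction. This fails. Under s = F, p = F, r = F, q = F, the left side is true but the right side is false.

Converse. This fails. Under s = F, p = T, r = F, q = F, the left side is false but the right side is true.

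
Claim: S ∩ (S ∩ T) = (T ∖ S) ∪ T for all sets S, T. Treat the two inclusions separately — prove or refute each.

(⊆) Let x ∈ S ∩ (S ∩ T). Then x ∈ S ∩ T, from which x ∈ (T ∖ S) ∪ T.

(⊇) This inclusion fails. Take S = ∅, T = {1}; then 1 ∈ (T ∖ S) ∪ T but 1 ∉ S ∩ (S ∩ T).

The sets are not equal: only the forward inclusion holds.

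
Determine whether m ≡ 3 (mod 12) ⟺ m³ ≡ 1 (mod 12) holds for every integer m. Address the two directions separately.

[⇒] This fails: take m = 3. Then 3 ≡ 3 (mod 12), but 3³ = 27 ≡ 3 (mod 12), not 1.

[⇐] This fails: take m = 1. Then 1³ = 1 ≡ 1 (mod 12), yet 1 ≡ 1 (mod 12), not 3.

Neither implication holds.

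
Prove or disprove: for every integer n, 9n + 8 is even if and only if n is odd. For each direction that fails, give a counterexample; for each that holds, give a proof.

Neither direction holds.

(⇒) This fails: n = 4 gives 9n + 8 = 44, which is even, but 4 is even, not odd.

(⇐) This also fails: n = 7 is odd, but 9n + 8 = 71 is odd, not even.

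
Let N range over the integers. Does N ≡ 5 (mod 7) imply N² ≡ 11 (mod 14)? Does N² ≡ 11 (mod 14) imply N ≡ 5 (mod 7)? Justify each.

(⟹) This fails: take N = 12. Then 12 ≡ 5 (mod 7), but 12² = 144 ≡ 4 (mod 14), not 11.

(⟸) This fails: take N = 9. Then 9² = 81 ≡ 11 (mod 14), yet 9 ≡ 2 (mod 7), not 5.

Neither implication holds.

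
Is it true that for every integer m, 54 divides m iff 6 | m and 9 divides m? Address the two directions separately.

Only the forward direction holds.

Converse. This fails: take m = 18. Both 6 ∣ 18 and 9 ∣ 18, yet 18 is not a multiple of 54 (since 18 = 0·54 + 18), so 54 ∤ 18.

Forward direction. If 54 ∣ m, write m = 54q. Since 54 = 9·6, m = 6·(9q), so 6 ∣ m; and since 54 = 6·9, m = 9·(6q), so 9 ∣ m.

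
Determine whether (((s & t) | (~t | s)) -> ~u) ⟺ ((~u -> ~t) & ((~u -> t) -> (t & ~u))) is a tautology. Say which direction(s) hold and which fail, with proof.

The forward direction fails; the converse holds.

[⇒] This fails. Under s = F, t = T, u = F, the left side is true but the right side is false.

[⇐] Assume the antecedent. If s is true, the antecedent forces (s = T, t = F, u = F), and ((s & t) | (~t | s)) -> ~u holds there. If s is false, the antecedent forces (s = F, t = F, u = F), and ((s & t) | (~t | s)) -> ~u holds there. Either way ((s & t) | (~t | s)) -> ~u holds.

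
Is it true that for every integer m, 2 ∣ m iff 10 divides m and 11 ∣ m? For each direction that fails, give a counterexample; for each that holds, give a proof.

The forward direction fails; the converse holds.

(→) This fails: take m = 2. Certainly 2 ∣ 2, but 10 ∤ 2.

(←) Suppose 10 ∣ m and 11 ∣ m. Any common multiple of 10 and 11 is a multiple of their lcm; here gcd(10, 11) = 1, so lcm(10, 11) = 10·11 = 110, so 110 ∣ m. Since 2 ∣ 110, it follows that 2 ∣ m.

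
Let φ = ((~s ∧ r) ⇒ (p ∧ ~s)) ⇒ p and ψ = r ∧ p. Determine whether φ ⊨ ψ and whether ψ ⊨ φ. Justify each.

Not equivalent: only (⇐) holds.

(⟹) This fails. Under r = T, p = F, s = F, the left side is true but the right side is false.

(⟸) Assume the antecedent. If r is true, the antecedent forces (r = T, p = T, s = F) or (r = T, p = T, s = T), and ((~s ∧ r) ⇒ (p ∧ ~s)) ⇒ p holds there. If r is false, the antecedent cannot hold. Either way ((~s ∧ r) ⇒ (p ∧ ~s)) ⇒ p holds.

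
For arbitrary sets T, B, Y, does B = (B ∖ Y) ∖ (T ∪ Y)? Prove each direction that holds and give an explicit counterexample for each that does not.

The sets are not equal: only the reverse inclusion holds.

Forward inclusion. This inclusion fails. Take T = {1}, B = {1}, Y = ∅; then 1 ∈ B but 1 ∉ (B ∖ Y) ∖ (T ∪ Y).

Reverse inclusion. Let x ∈ (B ∖ Y) ∖ (T ∪ Y). Then x ∈ B and x ∉ T, Y, from which x ∈ B.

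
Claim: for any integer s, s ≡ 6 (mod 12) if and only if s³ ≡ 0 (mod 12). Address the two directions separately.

The forward direction holds; the converse fails.

Forward direction. Suppose s ≡ 6 (mod 12). Write s = 12j + 6. Then (12j + 6)³ = 1728j³ + 2592j² + 1296j + 216 = 12(144j³ + 216j² + 108j + 18) + 0, so s³ ≡ 0 (mod 12).

Converse. This fails: take s = 0. Then 0³ = 0 ≡ 0 (mod 12), yet 0 ≡ 0 (mod 12), not 6.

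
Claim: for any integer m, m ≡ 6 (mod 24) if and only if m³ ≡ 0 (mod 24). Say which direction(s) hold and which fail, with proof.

(⟹) Suppose m ≡ 6 (mod 24). Write m = 24j + 6. Then (24j + 6)³ = 13824j³ + 10368j² + 2592j + 216 = 24(576j³ + 432j² + 108j + 9) + 0, so m³ ≡ 0 (mod 24).

(⟸) This fails: take m = 0. Then 0³ = 0 ≡ 0 (mod 24), yet 0 ≡ 0 (mod 24), not 6.

The forward direction holds; the converse fails.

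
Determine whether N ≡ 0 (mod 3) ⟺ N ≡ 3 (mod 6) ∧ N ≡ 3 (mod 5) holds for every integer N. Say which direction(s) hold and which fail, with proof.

(⟸) If N ≡ 3 (mod 6) and N ≡ 3 (mod 5), then by the Chinese remainder theorem N ≡ 3 (mod 30). Since 3 ≡ 0 (mod 3) and 3 ∣ 30, we get N ≡ 0 (mod 3).

(⟹) This fails: N = 0 gives 0 ≡ 0 (mod 3) but 0 ≡ 0 (mod 6), so the conjunction on the right does not hold.

Only the converse holds.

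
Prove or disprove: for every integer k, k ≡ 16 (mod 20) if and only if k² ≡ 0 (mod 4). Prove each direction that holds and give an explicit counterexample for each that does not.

The forward direction holds; the converse fails.

[⇐] This fails: take k = 0. Then 0² = 0 ≡ 0 (mod 4), yet 0 ≡ 0 (mod 20), not 16.

[⇒] Suppose k ≡ 16 (mod 20). Then k² ≡ 16² = 256 (mod 20), and since 4 ∣ 20, also k² ≡ 0 (mod 4).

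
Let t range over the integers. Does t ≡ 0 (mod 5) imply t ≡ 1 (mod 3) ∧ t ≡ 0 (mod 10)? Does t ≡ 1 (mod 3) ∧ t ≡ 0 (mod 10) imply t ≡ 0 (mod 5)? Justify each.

(⟹) This fails: t = 0 gives 0 ≡ 0 (mod 5) but 0 ≡ 0 (mod 3), so the conjunction on the right does not hold.

(⟸) Conversely, if t ≡ 1 (mod 3) and t ≡ 0 (mod 10), then by the Chinese remainder theorem t ≡ 10 (mod 30). Since 10 ≡ 0 (mod 5) and 5 ∣ 30, we get t ≡ 0 (mod 5).

(⇒) fails; (⇐) holds.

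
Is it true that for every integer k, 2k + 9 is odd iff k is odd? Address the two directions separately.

(⇒) This fails: take k = 0. Then 2k + 9 = 9, which is odd, yet k = 0 is even, not odd.

(⇐) Suppose k is odd. Since 2 is even, 2k is even for every k, so 2k + 9 has the same parity as 9, which is odd. Hence 2k + 9 is odd.

Not equivalent: only (⇐) holds.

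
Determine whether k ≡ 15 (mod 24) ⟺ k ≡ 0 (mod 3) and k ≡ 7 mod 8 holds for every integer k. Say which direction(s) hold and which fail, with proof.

[⇐] If k ≡ 0 (mod 3) and k ≡ 7 (mod 8), then by the Chinese remainder theorem k ≡ 15 (mod 24). This is exactly k ≡ 15 (mod 24).

[⇒] Suppose k ≡ 15 (mod 24); write k = 24j + 15. Since 3 ∣ 24, reducing mod 3 gives k ≡ 15 ≡ 0 (mod 3); since 8 ∣ 24, reducing mod 8 gives k ≡ 15 ≡ 7 (mod 8).

Both implications hold.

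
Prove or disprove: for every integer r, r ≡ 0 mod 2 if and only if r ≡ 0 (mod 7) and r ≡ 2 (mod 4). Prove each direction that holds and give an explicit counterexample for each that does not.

[⇒] This fails: r = 0 gives 0 ≡ 0 (mod 2) but 0 ≡ 0 (mod 4), so the conjunction on the right does not hold.

[⇐] Conversely, if r ≡ 0 (mod 7) and r ≡ 2 (mod 4), then by the Chinese remainder theorem r ≡ 14 (mod 28). Since 14 ≡ 0 (mod 2) and 2 ∣ 28, we get r ≡ 0 (mod 2).

Only the converse holds.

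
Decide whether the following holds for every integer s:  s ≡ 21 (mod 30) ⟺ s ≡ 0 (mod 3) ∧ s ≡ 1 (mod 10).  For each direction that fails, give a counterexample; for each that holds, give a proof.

The biconditional holds.

[⇒] Suppose s ≡ 21 (mod 30); write s = 30j + 21. Since 3 ∣ 30, reducing mod 3 gives s ≡ 21 ≡ 0 (mod 3); since 10 ∣ 30, reducing mod 10 gives s ≡ 21 ≡ 1 (mod 10).

[⇐] Conversely, if s ≡ 0 (mod 3) and s ≡ 1 (mod 10), then by the Chinese remainder theorem s ≡ 21 (mod 30). This is exactly s ≡ 21 (mod 30).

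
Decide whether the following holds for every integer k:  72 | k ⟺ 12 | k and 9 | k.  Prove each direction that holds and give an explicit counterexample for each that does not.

[⇐] This fails: take k = 36. Both 12 ∣ 36 and 9 ∣ 36, yet 36 is not a multiple of 72 (since 36 = 0·72 + 36), so 72 ∤ 36.

[⇒] If 72 ∣ k, write k = 72q. Since 72 = 6·12, k = 12·(6q), so 12 ∣ k; and since 72 = 8·9, k = 9·(8q), so 9 ∣ k.

The forward direction holds; the converse fails.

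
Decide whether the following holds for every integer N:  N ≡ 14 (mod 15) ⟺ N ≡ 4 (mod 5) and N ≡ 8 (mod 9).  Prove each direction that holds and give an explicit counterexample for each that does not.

(⇒) fails; (⇐) holds.

(→) This fails: N = 29 gives 29 ≡ 14 (mod 15) but 29 ≡ 2 (mod 9), so the conjunction on the right does not hold.

(←) Conversely, if N ≡ 4 (mod 5) and N ≡ 8 (mod 9), then by the Chinese remainder theorem N ≡ 44 (mod 45). Since 44 ≡ 14 (mod 15) and 15 ∣ 45, we get N ≡ 14 (mod 15).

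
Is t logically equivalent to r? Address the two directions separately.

[⇒] This fails. Under r = F, t = T, the left side is true but the right side is false.

[⇐] This fails. Under r = T, t = F, the left side is false but the right side is true.

Neither direction holds.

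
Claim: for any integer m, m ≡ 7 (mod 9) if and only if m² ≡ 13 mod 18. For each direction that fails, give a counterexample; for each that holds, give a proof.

(→) This fails: take m = 16. Then 16 ≡ 7 (mod 9), but 16² = 256 ≡ 4 (mod 18), not 13.

(←) This fails: take m = 11. Then 11² = 121 ≡ 13 (mod 18), yet 11 ≡ 2 (mod 9), not 7.

Neither implication holds.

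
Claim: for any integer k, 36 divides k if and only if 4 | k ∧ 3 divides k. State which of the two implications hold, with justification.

(⇐) This fails: take k = 12. Both 4 ∣ 12 and 3 ∣ 12, yet 12 is not a multiple of 36 (since 12 = 0·36 + 12), so 36 ∤ 12.

(⇒) If 36 ∣ k, write k = 36q. Since 36 = 9·4, k = 4·(9q), so 4 ∣ k; and since 36 = 12·3, k = 3·(12q), so 3 ∣ k.

Only the forward direction holds.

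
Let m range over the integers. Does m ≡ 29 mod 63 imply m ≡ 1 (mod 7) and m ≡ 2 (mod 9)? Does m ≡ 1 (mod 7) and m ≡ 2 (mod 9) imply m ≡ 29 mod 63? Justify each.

Converse. If m ≡ 1 (mod 7) and m ≡ 2 (mod 9), then by the Chinese remainder theorem m ≡ 29 (mod 63). This is exactly m ≡ 29 (mod 63).

Forward direction. Suppose m ≡ 29 (mod 63); write m = 63j + 29. Since 7 ∣ 63, reducing mod 7 gives m ≡ 29 ≡ 1 (mod 7); since 9 ∣ 63, reducing mod 9 gives m ≡ 29 ≡ 2 (mod 9).

Both implications hold.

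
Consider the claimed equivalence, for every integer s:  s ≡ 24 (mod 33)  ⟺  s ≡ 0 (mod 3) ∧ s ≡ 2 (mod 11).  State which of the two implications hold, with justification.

Equivalent; both directions hold.

(⇐) If s ≡ 0 (mod 3) and s ≡ 2 (mod 11), then by the Chinese remainder theorem s ≡ 24 (mod 33). This is exactly s ≡ 24 (mod 33).

(⇒) Suppose s ≡ 24 (mod 33); write s = 33j + 24. Since 3 ∣ 33, reducing mod 3 gives s ≡ 24 ≡ 0 (mod 3); since 11 ∣ 33, reducing mod 11 gives s ≡ 24 ≡ 2 (mod 11).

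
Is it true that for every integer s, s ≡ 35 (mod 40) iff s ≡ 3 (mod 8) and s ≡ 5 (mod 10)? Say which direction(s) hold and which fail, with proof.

Equivalent; both directions hold.

Forward direction. Suppose s ≡ 35 (mod 40); write s = 40j + 35. Since 8 ∣ 40, reducing mod 8 gives s ≡ 35 ≡ 3 (mod 8); since 10 ∣ 40, reducing mod 10 gives s ≡ 35 ≡ 5 (mod 10).

Converse. If s ≡ 3 (mod 8) and s ≡ 5 (mod 10), then by the Chinese remainder theorem s ≡ 35 (mod 40). This is exactly s ≡ 35 (mod 40).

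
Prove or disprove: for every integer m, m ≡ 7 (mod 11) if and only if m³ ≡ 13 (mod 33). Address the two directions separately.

Only the converse holds.

(→) This fails: take m = 18. Then 18 ≡ 7 (mod 11), but 18³ = 5832 ≡ 24 (mod 33), not 13.

(←) Conversely, the residues r modulo 33 with r³ ≡ 13 (mod 33) are exactly {7}, and each is ≡ 7 (mod 11).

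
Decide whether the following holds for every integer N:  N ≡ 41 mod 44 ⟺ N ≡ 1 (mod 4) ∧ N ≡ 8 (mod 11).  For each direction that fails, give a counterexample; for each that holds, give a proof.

Equivalent; both directions hold.

(←) If N ≡ 1 (mod 4) and N ≡ 8 (mod 11), then by the Chinese remainder theorem N ≡ 41 (mod 44). This is exactly N ≡ 41 (mod 44).

(→) Suppose N ≡ 41 (mod 44); write N = 44j + 41. Since 4 ∣ 44, reducing mod 4 gives N ≡ 41 ≡ 1 (mod 4); since 11 ∣ 44, reducing mod 11 gives N ≡ 41 ≡ 8 (mod 11).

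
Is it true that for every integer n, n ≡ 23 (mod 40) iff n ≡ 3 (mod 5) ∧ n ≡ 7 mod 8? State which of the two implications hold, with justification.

[⇒] Suppose n ≡ 23 (mod 40); write n = 40j + 23. Since 5 ∣ 40, reducing mod 5 gives n ≡ 23 ≡ 3 (mod 5); since 8 ∣ 40, reducing mod 8 gives n ≡ 23 ≡ 7 (mod 8).

[⇐] Conversely, if n ≡ 3 (mod 5) and n ≡ 7 (mod 8), then by the Chinese remainder theorem n ≡ 23 (mod 40). This is exactly n ≡ 23 (mod 40).

Both implications hold.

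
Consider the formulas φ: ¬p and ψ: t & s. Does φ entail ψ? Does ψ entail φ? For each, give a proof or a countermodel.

Neither direction holds.

[⇒] This fails. Under p = F, s = F, t = F, the left side is true but the right side is false.

[⇐] This fails. Under p = T, s = T, t = T, the left side is false but the right side is true.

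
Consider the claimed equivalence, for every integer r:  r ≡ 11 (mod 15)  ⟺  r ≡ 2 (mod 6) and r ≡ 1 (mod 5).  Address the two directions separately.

Only the converse holds.

[⇒] This fails: r = 11 gives 11 ≡ 11 (mod 15) but 11 ≡ 5 (mod 6), so the conjunction on the right does not hold.

[⇐] Conversely, if r ≡ 2 (mod 6) and r ≡ 1 (mod 5), then by the Chinese remainder theorem r ≡ 26 (mod 30). Since 26 ≡ 11 (mod 15) and 15 ∣ 30, we get r ≡ 11 (mod 15).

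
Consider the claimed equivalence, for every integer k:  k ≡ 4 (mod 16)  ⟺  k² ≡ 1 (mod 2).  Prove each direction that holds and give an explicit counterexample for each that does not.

(⇒) This fails: take k = 4. Then 4 ≡ 4 (mod 16), but 4² = 16 ≡ 0 (mod 2), not 1.

(⇐) This fails: take k = 1. Then 1² = 1 ≡ 1 (mod 2), yet 1 ≡ 1 (mod 16), not 4.

Neither direction holds.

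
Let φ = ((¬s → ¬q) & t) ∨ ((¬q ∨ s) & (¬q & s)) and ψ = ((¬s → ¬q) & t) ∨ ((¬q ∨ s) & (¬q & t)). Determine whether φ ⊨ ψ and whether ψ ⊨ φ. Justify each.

[⇒] This fails. Under q = F, s = T, t = F, the left side is true but the right side is false.

[⇐] Assume the antecedent. If q is true, the antecedent forces (q = T, s = T, t = T), and the consequent holds there. If q is false, the antecedent forces (q = F, s = F, t = T) or (q = F, s = T, t = T), and the consequent holds there. Either way the consequent holds.

Not equivalent: only (⇐) holds.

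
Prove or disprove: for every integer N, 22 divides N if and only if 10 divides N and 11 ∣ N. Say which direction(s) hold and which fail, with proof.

Not equivalent: only (⇐) holds.

(→) This fails: take N = 22. Certainly 22 ∣ 22, but 10 ∤ 22.

(←) Suppose 10 ∣ N and 11 ∣ N. Any common multiple of 10 and 11 is a multiple of their lcm; here gcd(10, 11) = 1, so lcm(10, 11) = 10·11 = 110, so 110 ∣ N. Since 22 ∣ 110, it follows that 22 ∣ N.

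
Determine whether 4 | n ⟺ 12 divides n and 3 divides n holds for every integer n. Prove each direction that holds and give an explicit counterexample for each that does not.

[⇒] This fails: take n = 4. Certainly 4 ∣ 4, but 12 ∤ 4.

[⇐] Suppose 12 ∣ n and 3 ∣ n. Any common multiple of 12 and 3 is a multiple of their lcm; here lcm(12, 3) = 12·3/gcd(12, 3) = 36/3 = 12, so 12 ∣ n. Since 4 ∣ 12, it follows that 4 ∣ n.

The forward direction fails; the converse holds.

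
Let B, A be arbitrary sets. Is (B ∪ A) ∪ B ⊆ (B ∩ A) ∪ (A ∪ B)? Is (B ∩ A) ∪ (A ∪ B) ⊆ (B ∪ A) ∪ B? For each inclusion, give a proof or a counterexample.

The two sets are equal.

Forward inclusion. Let x ∈ (B ∪ A) ∪ B. Then either x ∈ B and x ∉ A; or x ∈ A and x ∉ B; or x ∈ B ∩ A. In each case x ∈ (B ∩ A) ∪ (A ∪ B), so (B ∪ A) ∪ B ⊆ (B ∩ A) ∪ (A ∪ B).

Reverse inclusion. Let x ∈ (B ∩ A) ∪ (A ∪ B). Then either x ∈ B and x ∉ A; or x ∈ A and x ∉ B; or x ∈ B ∩ A. In each case x ∈ (B ∪ A) ∪ B, so (B ∩ A) ∪ (A ∪ B) ⊆ (B ∪ A) ∪ B.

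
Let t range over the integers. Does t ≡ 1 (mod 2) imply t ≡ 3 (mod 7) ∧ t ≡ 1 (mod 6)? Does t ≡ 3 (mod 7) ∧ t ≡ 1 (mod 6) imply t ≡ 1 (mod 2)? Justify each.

(⇐) If t ≡ 3 (mod 7) and t ≡ 1 (mod 6), then by the Chinese remainder theorem t ≡ 31 (mod 42). Since 31 ≡ 1 (mod 2) and 2 ∣ 42, we get t ≡ 1 (mod 2).

(⇒) This fails: t = 1 gives 1 ≡ 1 (mod 2) but 1 ≡ 1 (mod 7), so the conjunction on the right does not hold.

Only the reverse direction holds.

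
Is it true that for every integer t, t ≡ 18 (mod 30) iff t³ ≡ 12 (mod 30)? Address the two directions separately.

The biconditional holds.

Converse. Suppose t³ ≡ 12 (mod 30). The only residue r in {0, …, 29} with r³ ≡ 12 (mod 30) is r = 18, so t ≡ 18 (mod 30).

Forward direction. Suppose t ≡ 18 (mod 30). Write t = 30j + 18. Then (30j + 18)³ = 27000j³ + 48600j² + 29160j + 5832 = 30(900j³ + 1620j² + 972j + 194) + 12, so t³ ≡ 12 (mod 30).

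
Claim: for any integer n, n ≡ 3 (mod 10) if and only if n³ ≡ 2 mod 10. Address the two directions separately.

Both directions fail.

(⟹) This fails: take n = 3. Then 3 ≡ 3 (mod 10), but 3³ = 27 ≡ 7 (mod 10), not 2.

(⟸) This fails: take n = 8. Then 8³ = 512 ≡ 2 (mod 10), yet 8 ≡ 8 (mod 10), not 3.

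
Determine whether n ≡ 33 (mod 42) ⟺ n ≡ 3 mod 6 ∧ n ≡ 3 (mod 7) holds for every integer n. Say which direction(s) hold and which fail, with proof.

(⇒) fails and (⇐) fails.

(→) This fails: n = 33 gives 33 ≡ 33 (mod 42) but 33 ≡ 5 (mod 7), so the conjunction on the right does not hold.

(←) This fails: n = 3 satisfies both congruences on the right (3 ≡ 3 mod 6 and 3 ≡ 3 mod 7) yet 3 ≡ 3 (mod 42), not 33.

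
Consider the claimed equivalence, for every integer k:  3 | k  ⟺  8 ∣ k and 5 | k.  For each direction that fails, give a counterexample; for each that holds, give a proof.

(⟹) This fails: take k = 3. Certainly 3 ∣ 3, but 8 ∤ 3.

(⟸) This fails: take k = 40. Both 8 ∣ 40 and 5 ∣ 40, yet 40 is not a multiple of 3 (since 40 = 13·3 + 1), so 3 ∤ 40.

(⇒) fails and (⇐) fails.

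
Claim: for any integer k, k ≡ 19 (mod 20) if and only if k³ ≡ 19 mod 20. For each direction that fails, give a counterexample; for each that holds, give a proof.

Both implications hold.

(⟹) Suppose k ≡ 19 (mod 20). Write k = 20j + 19. Then (20j + 19)³ = 8000j³ + 22800j² + 21660j + 6859 = 20(400j³ + 1140j² + 1083j + 342) + 19, so k³ ≡ 19 (mod 20).

(⟸) Conversely, suppose k³ ≡ 19 (mod 20). The only residue r in {0, …, 19} with r³ ≡ 19 (mod 20) is r = 19, so k ≡ 19 (mod 20).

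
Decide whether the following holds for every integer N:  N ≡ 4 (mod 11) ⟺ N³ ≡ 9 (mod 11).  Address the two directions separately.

(⟹) Suppose N ≡ 4 (mod 11). Write N = 11j + 4. Then (11j + 4)³ = 1331j³ + 1452j² + 528j + 64 = 11(121j³ + 132j² + 48j + 5) + 9, so N³ ≡ 9 (mod 11).

(⟸) For the converse, argue contrapositively. If N ≢ 4 (mod 11), then N is congruent to one of 0, 1, 2, 3, 5, 6, 7, 8, 9, 10 modulo 11, and these give N³ ≡ 0, 1, 8, 5, 4, 7, 2, 6, 3, 10 respectively — never 9.

Equivalent; both directions hold.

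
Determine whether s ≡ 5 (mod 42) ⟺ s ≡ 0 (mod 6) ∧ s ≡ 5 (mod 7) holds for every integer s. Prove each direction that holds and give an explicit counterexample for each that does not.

Both directions fail.

(⟹) This fails: s = 5 gives 5 ≡ 5 (mod 42) but 5 ≡ 5 (mod 6), so the conjunction on the right does not hold.

(⟸) This fails: s = 12 satisfies both congruences on the right (12 ≡ 0 mod 6 and 12 ≡ 5 mod 7) yet 12 ≡ 12 (mod 42), not 5.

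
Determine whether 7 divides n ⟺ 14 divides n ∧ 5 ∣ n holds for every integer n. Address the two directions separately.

[⇒] This fails: take n = 7. Certainly 7 ∣ 7, but 14 ∤ 7.

[⇐] Suppose 14 ∣ n and 5 ∣ n. Any common multiple of 14 and 5 is a multiple of their lcm; here gcd(14, 5) = 1, so lcm(14, 5) = 14·5 = 70, so 70 ∣ n. Since 7 ∣ 70, it follows that 7 ∣ n.

Not equivalent: only (⇐) holds.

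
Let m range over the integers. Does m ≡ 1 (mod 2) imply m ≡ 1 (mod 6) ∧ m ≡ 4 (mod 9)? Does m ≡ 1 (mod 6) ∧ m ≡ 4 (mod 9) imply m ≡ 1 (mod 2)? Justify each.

(⟹) This fails: m = 1 gives 1 ≡ 1 (mod 2) but 1 ≡ 1 (mod 9), so the conjunction on the right does not hold.

(⟸) Conversely, if m ≡ 1 (mod 6) and m ≡ 4 (mod 9), then by the Chinese remainder theorem m ≡ 13 (mod 18). Since 13 ≡ 1 (mod 2) and 2 ∣ 18, we get m ≡ 1 (mod 2).

(⇒) fails; (⇐) holds.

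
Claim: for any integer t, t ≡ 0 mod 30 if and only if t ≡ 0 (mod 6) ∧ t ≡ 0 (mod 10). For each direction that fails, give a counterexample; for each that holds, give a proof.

(⇒) Suppose t ≡ 0 (mod 30); write t = 30j + 0. Since 6 ∣ 30, reducing mod 6 gives t ≡ 0 (mod 6); since 10 ∣ 30, reducing mod 10 gives t ≡ 0 (mod 10).

(⇐) Conversely, if t ≡ 0 (mod 6) and t ≡ 0 (mod 10), then by the Chinese remainder theorem t ≡ 0 (mod 30). This is exactly t ≡ 0 (mod 30).

Both directions hold.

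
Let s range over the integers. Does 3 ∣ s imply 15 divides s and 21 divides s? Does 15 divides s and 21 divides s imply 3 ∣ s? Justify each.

(⟹) This fails: take s = 3. Certainly 3 ∣ 3, but 15 ∤ 3.

(⟸) Suppose 15 ∣ s and 21 ∣ s. Any common multiple of 15 and 21 is a multiple of their lcm; here lcm(15, 21) = 15·21/gcd(15, 21) = 315/3 = 105, so 105 ∣ s. Since 3 ∣ 105, it follows that 3 ∣ s.

The forward direction fails; the converse holds.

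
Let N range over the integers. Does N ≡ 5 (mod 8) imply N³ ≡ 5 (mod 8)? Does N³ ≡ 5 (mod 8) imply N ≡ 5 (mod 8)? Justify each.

(⟹) Suppose N ≡ 5 (mod 8). Write N = 8j + 5. Then (8j + 5)³ = 512j³ + 960j² + 600j + 125 = 8(64j³ + 120j² + 75j + 15) + 5, so N³ ≡ 5 (mod 8).

(⟸) For the converse, argue contrapositively. If N ≢ 5 (mod 8), then N is congruent to one of 0, 1, 2, 3, 4, 6, 7 modulo 8, and these give N³ ≡ 0, 1, 0, 3, 0, 0, 7 respectively — never 5.

Equivalent; both directions hold.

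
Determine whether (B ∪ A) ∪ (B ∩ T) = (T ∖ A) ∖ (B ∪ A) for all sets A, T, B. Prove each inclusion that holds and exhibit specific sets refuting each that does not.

Both inclusions fail.

(⟹) This inclusion fails. Take A = {1}, T = ∅, B = ∅; then 1 ∈ (B ∪ A) ∪ (B ∩ T) but 1 ∉ (T ∖ A) ∖ (B ∪ A).

(⟸) This inclusion fails. Take A = ∅, T = {1}, B = ∅; then 1 ∈ (T ∖ A) ∖ (B ∪ A) but 1 ∉ (B ∪ A) ∪ (B ∩ T).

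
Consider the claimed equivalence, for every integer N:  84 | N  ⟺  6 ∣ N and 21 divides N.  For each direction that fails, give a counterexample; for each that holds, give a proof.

Not equivalent: only (⇒) holds.

Forward direction. If 84 ∣ N, write N = 84q. Since 84 = 14·6, N = 6·(14q), so 6 ∣ N; and since 84 = 4·21, N = 21·(4q), so 21 ∣ N.

Converse. This fails: take N = 42. Both 6 ∣ 42 and 21 ∣ 42, yet 42 is not a multiple of 84 (since 42 = 0·84 + 42), so 84 ∤ 42.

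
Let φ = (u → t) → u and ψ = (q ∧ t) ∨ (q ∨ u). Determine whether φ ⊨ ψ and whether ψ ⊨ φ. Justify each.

The forward direction holds; the converse fails.

(→) Assume the antecedent. If q is true, (q ∧ t) ∨ (q ∨ u) reduces to true regardless of the other variables. If q is false, the antecedent forces (q = F, u = T, t = F) or (q = F, u = T, t = T), and (q ∧ t) ∨ (q ∨ u) holds there. Either way (q ∧ t) ∨ (q ∨ u) holds.

(←) This fails. Under q = T, u = F, t = F, the left side is false but the right side is true.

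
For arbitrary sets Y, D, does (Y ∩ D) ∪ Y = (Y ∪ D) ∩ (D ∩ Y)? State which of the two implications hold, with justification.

Forward inclusion. This inclusion fails. Take Y = {1}, D = ∅; then 1 ∈ (Y ∩ D) ∪ Y but 1 ∉ (Y ∪ D) ∩ (D ∩ Y).

Reverse inclusion. Let x ∈ (Y ∪ D) ∩ (D ∩ Y). Then x ∈ Y ∩ D, from which x ∈ (Y ∩ D) ∪ Y.

Only the reverse inclusion holds.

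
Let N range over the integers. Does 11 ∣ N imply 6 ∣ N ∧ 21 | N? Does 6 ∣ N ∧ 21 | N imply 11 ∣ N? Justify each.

Neither direction holds.

(⟹) This fails: take N = 11. Certainly 11 ∣ 11, but 6 ∤ 11.

(⟸) This fails: take N = 42. Both 6 ∣ 42 and 21 ∣ 42, yet 42 is not a multiple of 11 (since 42 = 3·11 + 9), so 11 ∤ 42.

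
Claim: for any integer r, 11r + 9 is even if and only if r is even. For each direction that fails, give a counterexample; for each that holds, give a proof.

Forward direction. This fails: r = 3 gives 11r + 9 = 42, which is even, but 3 is odd, not even.

Converse. This also fails: r = 4 is even, but 11r + 9 = 53 is odd, not even.

Neither direction holds.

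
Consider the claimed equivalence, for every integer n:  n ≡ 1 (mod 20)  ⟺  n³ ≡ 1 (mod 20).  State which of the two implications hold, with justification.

(→) Suppose n ≡ 1 (mod 20). Write n = 20j + 1. Then (20j + 1)³ = 8000j³ + 1200j² + 60j + 1 = 20(400j³ + 60j² + 3j) + 1, so n³ ≡ 1 (mod 20).

(←) Conversely, suppose n³ ≡ 1 (mod 20). The only residue r in {0, …, 19} with r³ ≡ 1 (mod 20) is r = 1, so n ≡ 1 (mod 20).

Both directions hold; the statement is true.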